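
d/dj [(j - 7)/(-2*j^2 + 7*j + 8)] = (-2*j^2 + 7*j + (j - 7)*(4*j - 7) + 8)/(-2*j^2 + 7*j + 8)^2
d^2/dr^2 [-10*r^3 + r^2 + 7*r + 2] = 2 - 60*r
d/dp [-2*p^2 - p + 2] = -4*p - 1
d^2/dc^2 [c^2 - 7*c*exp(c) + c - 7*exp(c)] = -7*c*exp(c) - 21*exp(c) + 2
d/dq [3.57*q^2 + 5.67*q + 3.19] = 7.14*q + 5.67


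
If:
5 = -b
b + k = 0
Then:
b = -5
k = 5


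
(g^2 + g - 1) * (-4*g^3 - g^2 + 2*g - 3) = -4*g^5 - 5*g^4 + 5*g^3 - 5*g + 3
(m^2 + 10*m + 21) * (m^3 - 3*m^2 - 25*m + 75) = m^5 + 7*m^4 - 34*m^3 - 238*m^2 + 225*m + 1575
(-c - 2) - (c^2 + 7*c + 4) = -c^2 - 8*c - 6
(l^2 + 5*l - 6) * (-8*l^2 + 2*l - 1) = -8*l^4 - 38*l^3 + 57*l^2 - 17*l + 6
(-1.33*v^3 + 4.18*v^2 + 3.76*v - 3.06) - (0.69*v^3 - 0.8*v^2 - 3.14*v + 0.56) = -2.02*v^3 + 4.98*v^2 + 6.9*v - 3.62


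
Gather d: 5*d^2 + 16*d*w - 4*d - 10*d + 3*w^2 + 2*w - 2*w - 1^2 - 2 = 5*d^2 + d*(16*w - 14) + 3*w^2 - 3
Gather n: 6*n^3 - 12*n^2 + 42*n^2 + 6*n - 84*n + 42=6*n^3 + 30*n^2 - 78*n + 42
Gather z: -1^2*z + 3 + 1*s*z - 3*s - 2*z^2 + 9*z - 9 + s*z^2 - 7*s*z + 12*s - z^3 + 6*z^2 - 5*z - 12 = 9*s - z^3 + z^2*(s + 4) + z*(3 - 6*s) - 18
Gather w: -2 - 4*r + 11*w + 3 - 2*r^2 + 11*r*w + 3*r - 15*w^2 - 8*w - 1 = -2*r^2 - r - 15*w^2 + w*(11*r + 3)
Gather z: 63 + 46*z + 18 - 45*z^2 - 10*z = -45*z^2 + 36*z + 81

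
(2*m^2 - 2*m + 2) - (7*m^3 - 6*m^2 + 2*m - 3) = -7*m^3 + 8*m^2 - 4*m + 5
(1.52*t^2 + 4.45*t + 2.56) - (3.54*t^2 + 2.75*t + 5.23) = -2.02*t^2 + 1.7*t - 2.67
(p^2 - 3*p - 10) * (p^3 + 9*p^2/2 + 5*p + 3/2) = p^5 + 3*p^4/2 - 37*p^3/2 - 117*p^2/2 - 109*p/2 - 15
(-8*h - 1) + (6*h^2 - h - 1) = 6*h^2 - 9*h - 2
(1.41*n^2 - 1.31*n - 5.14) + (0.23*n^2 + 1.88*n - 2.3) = 1.64*n^2 + 0.57*n - 7.44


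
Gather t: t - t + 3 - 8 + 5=0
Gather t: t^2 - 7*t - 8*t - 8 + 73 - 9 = t^2 - 15*t + 56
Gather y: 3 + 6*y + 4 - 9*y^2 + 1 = -9*y^2 + 6*y + 8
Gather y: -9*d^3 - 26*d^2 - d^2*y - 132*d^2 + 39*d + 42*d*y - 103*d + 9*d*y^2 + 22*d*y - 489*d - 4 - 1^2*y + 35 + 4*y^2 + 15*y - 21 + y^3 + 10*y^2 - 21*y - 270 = -9*d^3 - 158*d^2 - 553*d + y^3 + y^2*(9*d + 14) + y*(-d^2 + 64*d - 7) - 260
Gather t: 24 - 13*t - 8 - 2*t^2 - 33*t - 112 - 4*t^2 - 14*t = -6*t^2 - 60*t - 96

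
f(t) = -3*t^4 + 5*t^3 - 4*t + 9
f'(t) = -12*t^3 + 15*t^2 - 4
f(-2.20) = -105.72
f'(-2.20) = 196.38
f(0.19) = 8.27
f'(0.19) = -3.54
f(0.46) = 7.51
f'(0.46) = -1.99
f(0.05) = 8.80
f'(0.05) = -3.96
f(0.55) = 7.36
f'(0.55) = -1.46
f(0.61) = 7.28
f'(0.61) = -1.14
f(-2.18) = -101.84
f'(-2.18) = 191.61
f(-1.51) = -17.77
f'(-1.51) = 71.52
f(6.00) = -2823.00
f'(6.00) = -2056.00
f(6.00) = -2823.00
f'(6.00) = -2056.00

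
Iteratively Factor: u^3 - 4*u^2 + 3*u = (u - 1)*(u^2 - 3*u) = u*(u - 1)*(u - 3)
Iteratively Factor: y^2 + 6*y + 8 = (y + 4)*(y + 2)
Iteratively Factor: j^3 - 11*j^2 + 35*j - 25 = (j - 5)*(j^2 - 6*j + 5) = (j - 5)*(j - 1)*(j - 5)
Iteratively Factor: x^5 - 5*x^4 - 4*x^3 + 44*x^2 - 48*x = (x - 2)*(x^4 - 3*x^3 - 10*x^2 + 24*x) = (x - 4)*(x - 2)*(x^3 + x^2 - 6*x) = (x - 4)*(x - 2)^2*(x^2 + 3*x) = (x - 4)*(x - 2)^2*(x + 3)*(x)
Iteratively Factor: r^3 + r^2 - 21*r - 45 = (r + 3)*(r^2 - 2*r - 15) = (r + 3)^2*(r - 5)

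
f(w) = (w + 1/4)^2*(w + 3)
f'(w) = (w + 1/4)^2 + (w + 3)*(2*w + 1/2) = (4*w + 1)*(12*w + 25)/16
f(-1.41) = 2.14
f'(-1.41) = -2.34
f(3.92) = 120.33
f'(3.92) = 75.10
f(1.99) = 25.04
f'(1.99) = 27.37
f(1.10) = 7.47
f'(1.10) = 12.89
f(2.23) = 32.17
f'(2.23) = 32.09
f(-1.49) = 2.32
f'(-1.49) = -2.21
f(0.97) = 5.91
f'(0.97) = 11.18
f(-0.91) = 0.91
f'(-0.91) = -2.32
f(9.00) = 1026.75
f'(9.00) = 307.56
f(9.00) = 1026.75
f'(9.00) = 307.56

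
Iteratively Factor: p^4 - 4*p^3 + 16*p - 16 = (p - 2)*(p^3 - 2*p^2 - 4*p + 8) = (p - 2)*(p + 2)*(p^2 - 4*p + 4) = (p - 2)^2*(p + 2)*(p - 2)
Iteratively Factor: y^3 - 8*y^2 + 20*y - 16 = (y - 2)*(y^2 - 6*y + 8) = (y - 4)*(y - 2)*(y - 2)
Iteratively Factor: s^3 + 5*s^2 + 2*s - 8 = (s + 4)*(s^2 + s - 2) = (s + 2)*(s + 4)*(s - 1)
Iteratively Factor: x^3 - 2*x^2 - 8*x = (x + 2)*(x^2 - 4*x) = (x - 4)*(x + 2)*(x)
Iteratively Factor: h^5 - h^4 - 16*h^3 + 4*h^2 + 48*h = (h + 3)*(h^4 - 4*h^3 - 4*h^2 + 16*h) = (h + 2)*(h + 3)*(h^3 - 6*h^2 + 8*h) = (h - 2)*(h + 2)*(h + 3)*(h^2 - 4*h) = h*(h - 2)*(h + 2)*(h + 3)*(h - 4)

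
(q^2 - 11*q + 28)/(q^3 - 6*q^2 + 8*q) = (q - 7)/(q*(q - 2))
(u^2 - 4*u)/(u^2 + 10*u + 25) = u*(u - 4)/(u^2 + 10*u + 25)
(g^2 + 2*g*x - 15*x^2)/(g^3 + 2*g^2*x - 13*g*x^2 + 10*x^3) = (g - 3*x)/(g^2 - 3*g*x + 2*x^2)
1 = 1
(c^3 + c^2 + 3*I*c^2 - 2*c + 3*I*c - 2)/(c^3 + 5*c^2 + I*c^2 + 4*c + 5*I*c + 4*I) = (c + 2*I)/(c + 4)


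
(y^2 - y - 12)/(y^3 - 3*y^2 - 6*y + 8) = (y + 3)/(y^2 + y - 2)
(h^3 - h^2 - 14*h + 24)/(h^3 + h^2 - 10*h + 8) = (h - 3)/(h - 1)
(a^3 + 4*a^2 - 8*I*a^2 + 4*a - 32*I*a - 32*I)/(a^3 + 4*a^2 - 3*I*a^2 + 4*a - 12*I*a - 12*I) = (a - 8*I)/(a - 3*I)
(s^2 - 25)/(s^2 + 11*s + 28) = (s^2 - 25)/(s^2 + 11*s + 28)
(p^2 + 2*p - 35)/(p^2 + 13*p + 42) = (p - 5)/(p + 6)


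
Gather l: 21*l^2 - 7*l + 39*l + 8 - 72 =21*l^2 + 32*l - 64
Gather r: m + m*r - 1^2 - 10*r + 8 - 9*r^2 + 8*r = m - 9*r^2 + r*(m - 2) + 7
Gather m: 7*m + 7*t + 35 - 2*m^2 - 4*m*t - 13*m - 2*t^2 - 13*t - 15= -2*m^2 + m*(-4*t - 6) - 2*t^2 - 6*t + 20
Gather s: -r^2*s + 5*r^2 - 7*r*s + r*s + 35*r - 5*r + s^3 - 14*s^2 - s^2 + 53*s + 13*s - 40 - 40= 5*r^2 + 30*r + s^3 - 15*s^2 + s*(-r^2 - 6*r + 66) - 80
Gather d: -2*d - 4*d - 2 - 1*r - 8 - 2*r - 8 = -6*d - 3*r - 18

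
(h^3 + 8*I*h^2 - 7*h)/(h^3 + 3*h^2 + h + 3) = h*(h + 7*I)/(h^2 + h*(3 - I) - 3*I)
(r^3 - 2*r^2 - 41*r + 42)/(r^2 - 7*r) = r + 5 - 6/r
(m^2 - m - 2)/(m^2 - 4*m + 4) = (m + 1)/(m - 2)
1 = 1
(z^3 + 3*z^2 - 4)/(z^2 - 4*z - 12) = (z^2 + z - 2)/(z - 6)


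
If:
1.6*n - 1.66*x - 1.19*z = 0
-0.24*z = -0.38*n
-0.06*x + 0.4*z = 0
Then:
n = 0.00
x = 0.00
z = 0.00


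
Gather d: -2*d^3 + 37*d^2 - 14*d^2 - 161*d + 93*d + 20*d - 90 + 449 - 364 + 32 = -2*d^3 + 23*d^2 - 48*d + 27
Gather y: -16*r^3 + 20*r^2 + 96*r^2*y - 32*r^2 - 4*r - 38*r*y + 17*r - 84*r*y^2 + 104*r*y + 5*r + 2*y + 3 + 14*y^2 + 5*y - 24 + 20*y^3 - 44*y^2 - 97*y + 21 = -16*r^3 - 12*r^2 + 18*r + 20*y^3 + y^2*(-84*r - 30) + y*(96*r^2 + 66*r - 90)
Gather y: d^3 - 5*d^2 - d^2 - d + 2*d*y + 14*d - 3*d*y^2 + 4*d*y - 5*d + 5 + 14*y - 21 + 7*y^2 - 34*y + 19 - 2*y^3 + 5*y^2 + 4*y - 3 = d^3 - 6*d^2 + 8*d - 2*y^3 + y^2*(12 - 3*d) + y*(6*d - 16)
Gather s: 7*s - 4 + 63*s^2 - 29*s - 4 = 63*s^2 - 22*s - 8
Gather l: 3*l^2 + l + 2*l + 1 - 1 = 3*l^2 + 3*l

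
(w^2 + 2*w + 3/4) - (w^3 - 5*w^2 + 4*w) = -w^3 + 6*w^2 - 2*w + 3/4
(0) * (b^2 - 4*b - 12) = 0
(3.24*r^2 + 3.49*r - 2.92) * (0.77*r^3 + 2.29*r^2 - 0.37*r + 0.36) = 2.4948*r^5 + 10.1069*r^4 + 4.5449*r^3 - 6.8117*r^2 + 2.3368*r - 1.0512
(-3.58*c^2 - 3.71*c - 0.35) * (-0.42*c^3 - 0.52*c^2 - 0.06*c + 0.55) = 1.5036*c^5 + 3.4198*c^4 + 2.291*c^3 - 1.5644*c^2 - 2.0195*c - 0.1925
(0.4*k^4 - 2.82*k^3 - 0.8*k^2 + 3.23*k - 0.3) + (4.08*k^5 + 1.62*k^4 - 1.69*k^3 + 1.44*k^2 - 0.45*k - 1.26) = 4.08*k^5 + 2.02*k^4 - 4.51*k^3 + 0.64*k^2 + 2.78*k - 1.56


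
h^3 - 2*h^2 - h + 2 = (h - 2)*(h - 1)*(h + 1)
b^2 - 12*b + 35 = (b - 7)*(b - 5)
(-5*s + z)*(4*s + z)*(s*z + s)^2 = -20*s^4*z^2 - 40*s^4*z - 20*s^4 - s^3*z^3 - 2*s^3*z^2 - s^3*z + s^2*z^4 + 2*s^2*z^3 + s^2*z^2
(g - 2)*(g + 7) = g^2 + 5*g - 14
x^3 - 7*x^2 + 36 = (x - 6)*(x - 3)*(x + 2)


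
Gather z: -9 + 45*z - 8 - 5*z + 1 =40*z - 16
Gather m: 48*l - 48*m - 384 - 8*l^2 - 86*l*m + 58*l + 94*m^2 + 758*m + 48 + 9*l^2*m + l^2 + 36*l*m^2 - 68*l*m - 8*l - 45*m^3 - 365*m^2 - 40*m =-7*l^2 + 98*l - 45*m^3 + m^2*(36*l - 271) + m*(9*l^2 - 154*l + 670) - 336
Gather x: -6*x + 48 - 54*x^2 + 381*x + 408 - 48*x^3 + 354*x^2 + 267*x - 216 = -48*x^3 + 300*x^2 + 642*x + 240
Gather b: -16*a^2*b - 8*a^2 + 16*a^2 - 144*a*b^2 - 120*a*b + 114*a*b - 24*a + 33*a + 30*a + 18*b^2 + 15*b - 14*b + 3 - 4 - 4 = 8*a^2 + 39*a + b^2*(18 - 144*a) + b*(-16*a^2 - 6*a + 1) - 5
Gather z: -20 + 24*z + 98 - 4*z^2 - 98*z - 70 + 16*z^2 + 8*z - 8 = 12*z^2 - 66*z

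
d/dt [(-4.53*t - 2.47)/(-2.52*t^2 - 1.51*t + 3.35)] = (11.4156*t^2 + 6.8403*t - (4.53*t + 2.47)*(5.04*t + 1.51) - 15.1755)/(2.52*t^2 + 1.51*t - 3.35)^2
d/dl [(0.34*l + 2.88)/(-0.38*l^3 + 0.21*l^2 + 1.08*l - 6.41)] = (0.2584*l^3 + 3.2118*l^2 - 1.2096*l - 5.2898)/(0.1444*l^6 - 0.1596*l^5 - 0.7767*l^4 + 5.3252*l^3 - 1.5258*l^2 - 13.8456*l + 41.0881)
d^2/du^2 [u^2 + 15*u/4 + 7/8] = 2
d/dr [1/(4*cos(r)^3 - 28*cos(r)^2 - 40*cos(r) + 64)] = (3*cos(r)^2 - 14*cos(r) - 10)*sin(r)/(4*(cos(r)^3 - 7*cos(r)^2 - 10*cos(r) + 16)^2)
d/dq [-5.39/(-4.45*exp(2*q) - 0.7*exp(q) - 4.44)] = (-47.971*exp(q) - 3.773)*exp(q)/(4.45*exp(2*q) + 0.7*exp(q) + 4.44)^2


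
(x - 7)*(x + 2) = x^2 - 5*x - 14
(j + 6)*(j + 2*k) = j^2 + 2*j*k + 6*j + 12*k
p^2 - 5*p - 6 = (p - 6)*(p + 1)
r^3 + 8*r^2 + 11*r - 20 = (r - 1)*(r + 4)*(r + 5)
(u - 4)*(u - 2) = u^2 - 6*u + 8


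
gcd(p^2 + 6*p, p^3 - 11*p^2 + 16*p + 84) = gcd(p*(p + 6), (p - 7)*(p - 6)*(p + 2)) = 1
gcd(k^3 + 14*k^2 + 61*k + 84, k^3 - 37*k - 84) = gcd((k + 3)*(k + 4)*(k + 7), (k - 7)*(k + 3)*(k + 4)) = k^2 + 7*k + 12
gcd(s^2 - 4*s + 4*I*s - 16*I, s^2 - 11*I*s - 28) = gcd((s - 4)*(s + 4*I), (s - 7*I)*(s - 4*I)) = 1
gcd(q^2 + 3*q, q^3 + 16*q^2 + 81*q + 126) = q + 3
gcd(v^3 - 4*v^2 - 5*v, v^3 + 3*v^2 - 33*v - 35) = v^2 - 4*v - 5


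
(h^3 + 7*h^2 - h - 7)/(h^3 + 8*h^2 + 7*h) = (h - 1)/h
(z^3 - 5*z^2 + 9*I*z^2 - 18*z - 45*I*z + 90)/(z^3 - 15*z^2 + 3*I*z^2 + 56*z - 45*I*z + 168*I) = (z^2 + z*(-5 + 6*I) - 30*I)/(z^2 - 15*z + 56)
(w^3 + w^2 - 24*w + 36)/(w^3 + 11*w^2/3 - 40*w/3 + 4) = 3*(w - 3)/(3*w - 1)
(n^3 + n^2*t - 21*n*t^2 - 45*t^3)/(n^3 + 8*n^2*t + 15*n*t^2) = (n^2 - 2*n*t - 15*t^2)/(n*(n + 5*t))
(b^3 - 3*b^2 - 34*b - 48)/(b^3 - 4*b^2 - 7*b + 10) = (b^2 - 5*b - 24)/(b^2 - 6*b + 5)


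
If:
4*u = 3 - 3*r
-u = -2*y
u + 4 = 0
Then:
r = 19/3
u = -4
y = -2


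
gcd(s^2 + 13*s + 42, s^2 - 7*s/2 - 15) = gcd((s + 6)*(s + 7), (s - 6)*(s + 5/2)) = 1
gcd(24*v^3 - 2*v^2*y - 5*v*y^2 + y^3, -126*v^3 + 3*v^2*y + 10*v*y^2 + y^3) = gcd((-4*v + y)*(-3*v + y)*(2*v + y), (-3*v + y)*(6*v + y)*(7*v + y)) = -3*v + y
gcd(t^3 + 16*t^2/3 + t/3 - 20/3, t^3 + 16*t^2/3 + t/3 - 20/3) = t^3 + 16*t^2/3 + t/3 - 20/3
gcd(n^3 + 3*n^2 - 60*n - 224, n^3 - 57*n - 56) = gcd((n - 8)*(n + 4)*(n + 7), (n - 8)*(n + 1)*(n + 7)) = n^2 - n - 56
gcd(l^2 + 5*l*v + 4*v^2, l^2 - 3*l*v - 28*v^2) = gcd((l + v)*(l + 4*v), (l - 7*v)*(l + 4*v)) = l + 4*v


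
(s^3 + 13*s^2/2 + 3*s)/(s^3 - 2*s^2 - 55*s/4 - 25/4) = 2*s*(s + 6)/(2*s^2 - 5*s - 25)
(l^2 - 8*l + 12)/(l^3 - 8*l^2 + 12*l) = 1/l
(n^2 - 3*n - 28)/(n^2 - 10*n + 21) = (n + 4)/(n - 3)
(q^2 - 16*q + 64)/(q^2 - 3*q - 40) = (q - 8)/(q + 5)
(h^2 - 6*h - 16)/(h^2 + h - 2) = (h - 8)/(h - 1)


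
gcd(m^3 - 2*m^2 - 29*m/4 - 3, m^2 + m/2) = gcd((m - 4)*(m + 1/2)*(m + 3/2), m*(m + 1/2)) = m + 1/2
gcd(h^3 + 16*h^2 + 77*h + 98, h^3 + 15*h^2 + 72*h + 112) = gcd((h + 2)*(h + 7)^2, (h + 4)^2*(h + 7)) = h + 7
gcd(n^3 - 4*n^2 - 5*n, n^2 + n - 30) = n - 5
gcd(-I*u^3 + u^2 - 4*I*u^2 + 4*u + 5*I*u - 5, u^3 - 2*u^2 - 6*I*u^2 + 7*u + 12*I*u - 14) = u + I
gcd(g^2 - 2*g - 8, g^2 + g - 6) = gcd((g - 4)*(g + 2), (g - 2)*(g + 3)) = 1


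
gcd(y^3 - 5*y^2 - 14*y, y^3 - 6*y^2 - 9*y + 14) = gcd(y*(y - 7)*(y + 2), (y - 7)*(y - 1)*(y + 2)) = y^2 - 5*y - 14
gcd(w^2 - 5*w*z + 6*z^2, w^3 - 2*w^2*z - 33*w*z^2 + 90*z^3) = -w + 3*z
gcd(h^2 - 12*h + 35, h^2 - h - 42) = h - 7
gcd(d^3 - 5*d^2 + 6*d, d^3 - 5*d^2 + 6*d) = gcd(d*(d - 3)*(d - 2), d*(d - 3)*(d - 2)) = d^3 - 5*d^2 + 6*d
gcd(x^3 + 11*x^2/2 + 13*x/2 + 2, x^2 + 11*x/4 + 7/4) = x + 1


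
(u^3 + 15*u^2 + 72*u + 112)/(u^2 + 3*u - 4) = (u^2 + 11*u + 28)/(u - 1)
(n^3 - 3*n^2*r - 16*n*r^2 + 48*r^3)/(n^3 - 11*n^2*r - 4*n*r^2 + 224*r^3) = (n^2 - 7*n*r + 12*r^2)/(n^2 - 15*n*r + 56*r^2)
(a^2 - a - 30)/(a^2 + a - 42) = (a + 5)/(a + 7)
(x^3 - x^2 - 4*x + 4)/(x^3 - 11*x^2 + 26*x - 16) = (x + 2)/(x - 8)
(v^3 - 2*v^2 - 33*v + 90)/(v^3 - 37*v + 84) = (v^2 + v - 30)/(v^2 + 3*v - 28)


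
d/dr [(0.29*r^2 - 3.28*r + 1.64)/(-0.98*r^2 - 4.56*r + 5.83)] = (-4.5368*r^2 + 6.5958*r - 11.644)/(0.9604*r^4 + 8.9376*r^3 + 9.3668*r^2 - 53.1696*r + 33.9889)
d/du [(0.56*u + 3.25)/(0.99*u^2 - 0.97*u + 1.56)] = (-0.5544*u^2 - 6.435*u + 4.0261)/(0.9801*u^4 - 1.9206*u^3 + 4.0297*u^2 - 3.0264*u + 2.4336)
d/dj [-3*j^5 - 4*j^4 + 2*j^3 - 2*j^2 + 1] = j*(-15*j^3 - 16*j^2 + 6*j - 4)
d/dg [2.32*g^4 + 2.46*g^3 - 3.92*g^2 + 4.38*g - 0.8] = 9.28*g^3 + 7.38*g^2 - 7.84*g + 4.38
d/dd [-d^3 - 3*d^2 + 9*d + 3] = -3*d^2 - 6*d + 9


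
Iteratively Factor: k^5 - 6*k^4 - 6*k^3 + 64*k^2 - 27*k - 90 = (k - 5)*(k^4 - k^3 - 11*k^2 + 9*k + 18) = (k - 5)*(k - 2)*(k^3 + k^2 - 9*k - 9) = (k - 5)*(k - 2)*(k + 3)*(k^2 - 2*k - 3) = (k - 5)*(k - 2)*(k + 1)*(k + 3)*(k - 3)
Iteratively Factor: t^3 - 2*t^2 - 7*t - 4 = (t + 1)*(t^2 - 3*t - 4) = (t + 1)^2*(t - 4)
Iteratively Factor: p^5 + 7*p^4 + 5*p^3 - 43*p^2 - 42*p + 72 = (p - 2)*(p^4 + 9*p^3 + 23*p^2 + 3*p - 36) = (p - 2)*(p + 3)*(p^3 + 6*p^2 + 5*p - 12) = (p - 2)*(p + 3)*(p + 4)*(p^2 + 2*p - 3) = (p - 2)*(p + 3)^2*(p + 4)*(p - 1)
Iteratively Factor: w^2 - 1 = (w + 1)*(w - 1)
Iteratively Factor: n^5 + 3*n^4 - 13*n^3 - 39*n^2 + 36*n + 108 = (n - 3)*(n^4 + 6*n^3 + 5*n^2 - 24*n - 36) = (n - 3)*(n + 3)*(n^3 + 3*n^2 - 4*n - 12) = (n - 3)*(n - 2)*(n + 3)*(n^2 + 5*n + 6) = (n - 3)*(n - 2)*(n + 3)^2*(n + 2)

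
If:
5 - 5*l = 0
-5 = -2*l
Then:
No Solution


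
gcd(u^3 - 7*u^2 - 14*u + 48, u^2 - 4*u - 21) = u + 3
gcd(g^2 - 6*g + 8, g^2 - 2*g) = g - 2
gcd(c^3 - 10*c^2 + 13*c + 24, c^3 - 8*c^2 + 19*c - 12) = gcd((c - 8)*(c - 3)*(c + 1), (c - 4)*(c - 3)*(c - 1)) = c - 3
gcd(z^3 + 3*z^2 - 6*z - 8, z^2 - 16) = z + 4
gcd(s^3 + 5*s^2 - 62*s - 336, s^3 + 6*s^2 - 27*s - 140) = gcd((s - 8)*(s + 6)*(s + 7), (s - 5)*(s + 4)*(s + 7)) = s + 7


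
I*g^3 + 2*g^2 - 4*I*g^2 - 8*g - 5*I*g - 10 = (g - 5)*(g - 2*I)*(I*g + I)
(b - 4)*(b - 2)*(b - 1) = b^3 - 7*b^2 + 14*b - 8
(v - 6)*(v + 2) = v^2 - 4*v - 12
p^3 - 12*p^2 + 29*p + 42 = (p - 7)*(p - 6)*(p + 1)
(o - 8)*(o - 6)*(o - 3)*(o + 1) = o^4 - 16*o^3 + 73*o^2 - 54*o - 144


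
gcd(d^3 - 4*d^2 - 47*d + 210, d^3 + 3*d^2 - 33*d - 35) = d^2 + 2*d - 35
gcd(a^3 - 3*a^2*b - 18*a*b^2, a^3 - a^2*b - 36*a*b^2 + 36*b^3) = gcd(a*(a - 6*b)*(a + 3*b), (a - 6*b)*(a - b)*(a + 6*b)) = a - 6*b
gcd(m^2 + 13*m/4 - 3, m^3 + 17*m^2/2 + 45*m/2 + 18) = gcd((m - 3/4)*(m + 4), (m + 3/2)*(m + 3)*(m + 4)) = m + 4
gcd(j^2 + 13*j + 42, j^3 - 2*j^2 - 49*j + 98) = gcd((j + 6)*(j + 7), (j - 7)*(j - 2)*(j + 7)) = j + 7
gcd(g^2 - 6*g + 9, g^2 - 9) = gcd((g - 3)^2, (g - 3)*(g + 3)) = g - 3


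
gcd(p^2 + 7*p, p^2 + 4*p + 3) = 1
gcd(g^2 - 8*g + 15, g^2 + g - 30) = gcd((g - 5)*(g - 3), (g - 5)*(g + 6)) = g - 5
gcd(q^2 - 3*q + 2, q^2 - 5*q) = 1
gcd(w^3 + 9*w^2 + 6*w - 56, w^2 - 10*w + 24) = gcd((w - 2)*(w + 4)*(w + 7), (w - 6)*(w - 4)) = 1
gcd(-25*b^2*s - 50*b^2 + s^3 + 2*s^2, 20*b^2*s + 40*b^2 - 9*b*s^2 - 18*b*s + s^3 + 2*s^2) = -5*b*s - 10*b + s^2 + 2*s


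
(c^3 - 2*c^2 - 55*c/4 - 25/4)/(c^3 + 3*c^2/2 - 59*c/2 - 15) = (c + 5/2)/(c + 6)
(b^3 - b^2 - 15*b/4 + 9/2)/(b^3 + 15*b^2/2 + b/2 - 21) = (b - 3/2)/(b + 7)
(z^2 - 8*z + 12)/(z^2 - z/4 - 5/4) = 4*(-z^2 + 8*z - 12)/(-4*z^2 + z + 5)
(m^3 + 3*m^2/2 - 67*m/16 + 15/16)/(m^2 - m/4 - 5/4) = (4*m^2 + 11*m - 3)/(4*(m + 1))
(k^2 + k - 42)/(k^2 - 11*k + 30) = (k + 7)/(k - 5)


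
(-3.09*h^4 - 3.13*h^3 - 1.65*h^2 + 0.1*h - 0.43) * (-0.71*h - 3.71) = 2.1939*h^5 + 13.6862*h^4 + 12.7838*h^3 + 6.0505*h^2 - 0.0657*h + 1.5953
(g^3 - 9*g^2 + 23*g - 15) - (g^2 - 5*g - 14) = g^3 - 10*g^2 + 28*g - 1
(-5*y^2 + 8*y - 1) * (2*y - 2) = -10*y^3 + 26*y^2 - 18*y + 2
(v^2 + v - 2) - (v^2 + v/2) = v/2 - 2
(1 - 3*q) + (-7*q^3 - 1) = -7*q^3 - 3*q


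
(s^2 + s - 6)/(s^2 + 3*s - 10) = (s + 3)/(s + 5)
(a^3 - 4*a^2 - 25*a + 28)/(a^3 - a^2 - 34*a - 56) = (a - 1)/(a + 2)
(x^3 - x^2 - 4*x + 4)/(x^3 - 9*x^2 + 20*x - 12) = (x + 2)/(x - 6)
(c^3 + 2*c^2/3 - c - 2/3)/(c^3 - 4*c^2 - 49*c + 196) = (c^3 + 2*c^2/3 - c - 2/3)/(c^3 - 4*c^2 - 49*c + 196)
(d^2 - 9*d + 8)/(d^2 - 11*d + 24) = (d - 1)/(d - 3)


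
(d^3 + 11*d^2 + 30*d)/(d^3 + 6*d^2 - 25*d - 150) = d/(d - 5)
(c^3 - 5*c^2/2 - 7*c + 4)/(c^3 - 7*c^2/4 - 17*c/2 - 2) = 2*(2*c - 1)/(4*c + 1)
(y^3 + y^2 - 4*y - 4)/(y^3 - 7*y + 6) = (y^2 + 3*y + 2)/(y^2 + 2*y - 3)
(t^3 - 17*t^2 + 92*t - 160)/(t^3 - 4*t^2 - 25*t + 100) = (t - 8)/(t + 5)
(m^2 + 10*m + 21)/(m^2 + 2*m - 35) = (m + 3)/(m - 5)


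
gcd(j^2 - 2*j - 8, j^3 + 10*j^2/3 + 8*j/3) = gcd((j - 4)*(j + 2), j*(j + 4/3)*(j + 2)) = j + 2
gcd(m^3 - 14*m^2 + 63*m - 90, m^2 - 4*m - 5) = m - 5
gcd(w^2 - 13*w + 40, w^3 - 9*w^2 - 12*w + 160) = w^2 - 13*w + 40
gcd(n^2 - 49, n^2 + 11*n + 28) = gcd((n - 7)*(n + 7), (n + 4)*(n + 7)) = n + 7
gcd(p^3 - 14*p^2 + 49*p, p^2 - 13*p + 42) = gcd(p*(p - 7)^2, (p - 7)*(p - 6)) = p - 7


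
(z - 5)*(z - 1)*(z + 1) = z^3 - 5*z^2 - z + 5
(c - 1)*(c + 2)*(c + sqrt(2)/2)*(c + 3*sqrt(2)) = c^4 + c^3 + 7*sqrt(2)*c^3/2 + c^2 + 7*sqrt(2)*c^2/2 - 7*sqrt(2)*c + 3*c - 6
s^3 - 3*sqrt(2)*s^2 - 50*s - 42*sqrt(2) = (s - 7*sqrt(2))*(s + sqrt(2))*(s + 3*sqrt(2))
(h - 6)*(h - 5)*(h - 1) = h^3 - 12*h^2 + 41*h - 30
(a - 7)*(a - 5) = a^2 - 12*a + 35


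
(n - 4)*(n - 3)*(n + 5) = n^3 - 2*n^2 - 23*n + 60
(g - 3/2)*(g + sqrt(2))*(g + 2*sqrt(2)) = g^3 - 3*g^2/2 + 3*sqrt(2)*g^2 - 9*sqrt(2)*g/2 + 4*g - 6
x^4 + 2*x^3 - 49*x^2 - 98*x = x*(x - 7)*(x + 2)*(x + 7)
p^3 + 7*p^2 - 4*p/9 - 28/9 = (p - 2/3)*(p + 2/3)*(p + 7)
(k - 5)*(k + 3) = k^2 - 2*k - 15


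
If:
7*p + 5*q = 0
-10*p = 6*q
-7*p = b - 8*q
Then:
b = 0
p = 0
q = 0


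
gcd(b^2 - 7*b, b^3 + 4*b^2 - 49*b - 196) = b - 7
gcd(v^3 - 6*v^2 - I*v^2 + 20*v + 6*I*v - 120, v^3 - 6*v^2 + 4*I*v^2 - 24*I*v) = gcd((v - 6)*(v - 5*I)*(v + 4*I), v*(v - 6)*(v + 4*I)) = v^2 + v*(-6 + 4*I) - 24*I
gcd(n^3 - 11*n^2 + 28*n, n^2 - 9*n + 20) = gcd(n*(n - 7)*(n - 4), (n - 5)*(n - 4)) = n - 4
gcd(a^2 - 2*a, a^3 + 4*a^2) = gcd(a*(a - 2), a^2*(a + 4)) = a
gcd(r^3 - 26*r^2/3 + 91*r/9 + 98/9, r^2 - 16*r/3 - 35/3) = r - 7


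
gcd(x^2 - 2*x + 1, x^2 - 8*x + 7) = x - 1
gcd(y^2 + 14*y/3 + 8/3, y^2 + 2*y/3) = y + 2/3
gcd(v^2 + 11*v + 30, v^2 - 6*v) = 1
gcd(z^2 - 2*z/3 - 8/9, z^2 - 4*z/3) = z - 4/3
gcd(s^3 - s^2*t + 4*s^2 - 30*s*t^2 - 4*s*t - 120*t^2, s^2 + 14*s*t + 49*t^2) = 1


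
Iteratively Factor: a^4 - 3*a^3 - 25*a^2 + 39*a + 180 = (a + 3)*(a^3 - 6*a^2 - 7*a + 60) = (a - 4)*(a + 3)*(a^2 - 2*a - 15) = (a - 5)*(a - 4)*(a + 3)*(a + 3)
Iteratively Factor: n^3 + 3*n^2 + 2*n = (n)*(n^2 + 3*n + 2) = n*(n + 2)*(n + 1)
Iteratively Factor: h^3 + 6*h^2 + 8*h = (h + 2)*(h^2 + 4*h) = h*(h + 2)*(h + 4)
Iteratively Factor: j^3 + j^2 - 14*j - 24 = (j + 2)*(j^2 - j - 12) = (j + 2)*(j + 3)*(j - 4)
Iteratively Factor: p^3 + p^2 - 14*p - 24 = (p + 2)*(p^2 - p - 12) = (p + 2)*(p + 3)*(p - 4)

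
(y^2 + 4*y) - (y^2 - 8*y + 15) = 12*y - 15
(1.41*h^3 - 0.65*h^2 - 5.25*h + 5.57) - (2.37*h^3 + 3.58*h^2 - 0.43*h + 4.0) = -0.96*h^3 - 4.23*h^2 - 4.82*h + 1.57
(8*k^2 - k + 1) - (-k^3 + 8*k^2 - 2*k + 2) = k^3 + k - 1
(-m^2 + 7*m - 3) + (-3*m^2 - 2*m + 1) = -4*m^2 + 5*m - 2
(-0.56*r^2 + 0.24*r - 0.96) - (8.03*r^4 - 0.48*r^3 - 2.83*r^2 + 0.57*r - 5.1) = -8.03*r^4 + 0.48*r^3 + 2.27*r^2 - 0.33*r + 4.14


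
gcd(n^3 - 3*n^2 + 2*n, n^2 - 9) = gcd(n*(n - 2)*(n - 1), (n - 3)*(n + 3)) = 1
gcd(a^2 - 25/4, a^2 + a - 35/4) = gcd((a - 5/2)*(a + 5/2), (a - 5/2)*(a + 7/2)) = a - 5/2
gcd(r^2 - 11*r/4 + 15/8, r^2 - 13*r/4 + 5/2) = r - 5/4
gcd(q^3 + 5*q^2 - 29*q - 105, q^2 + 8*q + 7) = q + 7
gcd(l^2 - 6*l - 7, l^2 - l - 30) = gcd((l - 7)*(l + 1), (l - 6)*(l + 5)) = 1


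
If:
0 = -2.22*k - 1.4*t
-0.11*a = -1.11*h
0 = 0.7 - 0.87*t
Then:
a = 10.0909090909091*h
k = -0.51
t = 0.80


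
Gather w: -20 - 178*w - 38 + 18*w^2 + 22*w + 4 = 18*w^2 - 156*w - 54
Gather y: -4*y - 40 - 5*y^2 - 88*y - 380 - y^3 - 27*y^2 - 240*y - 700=-y^3 - 32*y^2 - 332*y - 1120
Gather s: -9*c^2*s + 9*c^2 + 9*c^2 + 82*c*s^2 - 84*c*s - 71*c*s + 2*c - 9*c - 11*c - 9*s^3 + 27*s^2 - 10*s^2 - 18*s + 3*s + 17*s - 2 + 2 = 18*c^2 - 18*c - 9*s^3 + s^2*(82*c + 17) + s*(-9*c^2 - 155*c + 2)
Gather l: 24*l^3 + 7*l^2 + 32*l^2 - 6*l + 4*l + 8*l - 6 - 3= 24*l^3 + 39*l^2 + 6*l - 9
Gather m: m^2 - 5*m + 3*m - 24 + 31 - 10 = m^2 - 2*m - 3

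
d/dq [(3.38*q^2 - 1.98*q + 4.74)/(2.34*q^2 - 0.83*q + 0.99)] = (1.8278*q^2 - 15.4908*q + 1.974)/(5.4756*q^4 - 3.8844*q^3 + 5.3221*q^2 - 1.6434*q + 0.9801)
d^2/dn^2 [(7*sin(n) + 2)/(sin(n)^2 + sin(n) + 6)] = (-7*sin(n)^5 - sin(n)^4 + 260*sin(n)^3 + 100*sin(n)^2 - 480*sin(n) - 104)/(sin(n)^2 + sin(n) + 6)^3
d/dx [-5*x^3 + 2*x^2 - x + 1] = -15*x^2 + 4*x - 1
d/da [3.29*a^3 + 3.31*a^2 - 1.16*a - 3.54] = 9.87*a^2 + 6.62*a - 1.16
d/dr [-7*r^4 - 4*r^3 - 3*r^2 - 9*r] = -28*r^3 - 12*r^2 - 6*r - 9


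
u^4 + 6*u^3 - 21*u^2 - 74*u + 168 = (u - 3)*(u - 2)*(u + 4)*(u + 7)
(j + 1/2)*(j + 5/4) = j^2 + 7*j/4 + 5/8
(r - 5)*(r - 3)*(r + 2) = r^3 - 6*r^2 - r + 30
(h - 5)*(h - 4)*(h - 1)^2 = h^4 - 11*h^3 + 39*h^2 - 49*h + 20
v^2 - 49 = (v - 7)*(v + 7)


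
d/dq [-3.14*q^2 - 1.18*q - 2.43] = -6.28*q - 1.18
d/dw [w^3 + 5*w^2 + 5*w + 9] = 3*w^2 + 10*w + 5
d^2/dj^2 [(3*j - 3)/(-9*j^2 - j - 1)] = 6*(-(j - 1)*(18*j + 1)^2 + (27*j - 8)*(9*j^2 + j + 1))/(9*j^2 + j + 1)^3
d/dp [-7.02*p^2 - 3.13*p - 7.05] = -14.04*p - 3.13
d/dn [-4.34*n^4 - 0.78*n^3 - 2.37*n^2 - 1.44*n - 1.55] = -17.36*n^3 - 2.34*n^2 - 4.74*n - 1.44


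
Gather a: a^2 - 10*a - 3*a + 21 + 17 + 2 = a^2 - 13*a + 40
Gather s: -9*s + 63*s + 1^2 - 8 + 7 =54*s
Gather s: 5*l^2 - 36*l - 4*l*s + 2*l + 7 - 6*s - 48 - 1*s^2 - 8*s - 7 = 5*l^2 - 34*l - s^2 + s*(-4*l - 14) - 48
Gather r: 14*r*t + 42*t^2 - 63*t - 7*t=14*r*t + 42*t^2 - 70*t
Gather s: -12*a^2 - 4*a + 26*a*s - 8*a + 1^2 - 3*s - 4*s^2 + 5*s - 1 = -12*a^2 - 12*a - 4*s^2 + s*(26*a + 2)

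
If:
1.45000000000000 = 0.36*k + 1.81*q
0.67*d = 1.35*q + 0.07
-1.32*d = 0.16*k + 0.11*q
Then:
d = -0.70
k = 6.03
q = -0.40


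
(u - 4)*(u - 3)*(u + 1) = u^3 - 6*u^2 + 5*u + 12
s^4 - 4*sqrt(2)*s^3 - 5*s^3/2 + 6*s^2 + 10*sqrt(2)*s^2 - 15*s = s*(s - 5/2)*(s - 3*sqrt(2))*(s - sqrt(2))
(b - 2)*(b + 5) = b^2 + 3*b - 10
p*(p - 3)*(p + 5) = p^3 + 2*p^2 - 15*p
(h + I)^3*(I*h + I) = I*h^4 - 3*h^3 + I*h^3 - 3*h^2 - 3*I*h^2 + h - 3*I*h + 1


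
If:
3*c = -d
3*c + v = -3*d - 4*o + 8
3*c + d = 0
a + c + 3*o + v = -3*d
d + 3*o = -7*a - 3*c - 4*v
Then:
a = -25*v/58 - 48/29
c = 36/29 - 3*v/58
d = 9*v/58 - 108/29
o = 112/29 - 19*v/58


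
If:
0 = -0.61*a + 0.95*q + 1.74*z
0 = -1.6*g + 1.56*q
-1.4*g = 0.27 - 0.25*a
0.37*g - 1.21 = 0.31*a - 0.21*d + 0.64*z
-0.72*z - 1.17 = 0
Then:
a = -6.92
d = -6.88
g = -1.43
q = -1.46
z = -1.62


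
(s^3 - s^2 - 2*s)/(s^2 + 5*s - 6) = s*(s^2 - s - 2)/(s^2 + 5*s - 6)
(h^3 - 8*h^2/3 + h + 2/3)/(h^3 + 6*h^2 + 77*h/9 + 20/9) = 3*(h^2 - 3*h + 2)/(3*h^2 + 17*h + 20)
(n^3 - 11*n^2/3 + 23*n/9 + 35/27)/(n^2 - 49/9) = (9*n^2 - 12*n - 5)/(3*(3*n + 7))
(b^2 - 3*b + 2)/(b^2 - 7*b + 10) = (b - 1)/(b - 5)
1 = 1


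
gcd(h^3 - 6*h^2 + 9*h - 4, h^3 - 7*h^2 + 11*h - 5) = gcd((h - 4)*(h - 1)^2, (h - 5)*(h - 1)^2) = h^2 - 2*h + 1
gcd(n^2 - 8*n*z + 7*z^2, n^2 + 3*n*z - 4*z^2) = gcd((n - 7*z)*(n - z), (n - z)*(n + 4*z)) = -n + z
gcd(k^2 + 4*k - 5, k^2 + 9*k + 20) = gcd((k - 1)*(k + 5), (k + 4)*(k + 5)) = k + 5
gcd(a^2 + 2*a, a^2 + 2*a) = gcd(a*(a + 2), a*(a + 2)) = a^2 + 2*a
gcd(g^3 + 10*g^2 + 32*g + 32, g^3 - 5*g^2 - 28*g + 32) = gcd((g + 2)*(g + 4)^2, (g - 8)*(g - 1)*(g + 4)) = g + 4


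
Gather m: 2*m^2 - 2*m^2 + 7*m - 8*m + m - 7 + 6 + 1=0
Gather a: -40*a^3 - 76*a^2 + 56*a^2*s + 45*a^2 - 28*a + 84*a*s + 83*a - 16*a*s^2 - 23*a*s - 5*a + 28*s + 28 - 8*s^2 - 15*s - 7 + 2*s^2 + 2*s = -40*a^3 + a^2*(56*s - 31) + a*(-16*s^2 + 61*s + 50) - 6*s^2 + 15*s + 21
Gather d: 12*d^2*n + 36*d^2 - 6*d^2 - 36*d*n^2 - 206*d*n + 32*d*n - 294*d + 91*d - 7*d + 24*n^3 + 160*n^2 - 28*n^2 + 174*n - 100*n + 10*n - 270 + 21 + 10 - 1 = d^2*(12*n + 30) + d*(-36*n^2 - 174*n - 210) + 24*n^3 + 132*n^2 + 84*n - 240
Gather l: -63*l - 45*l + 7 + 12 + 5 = 24 - 108*l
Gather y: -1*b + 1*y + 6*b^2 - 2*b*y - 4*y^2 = 6*b^2 - b - 4*y^2 + y*(1 - 2*b)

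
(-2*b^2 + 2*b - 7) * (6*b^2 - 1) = -12*b^4 + 12*b^3 - 40*b^2 - 2*b + 7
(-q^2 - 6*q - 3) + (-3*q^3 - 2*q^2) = -3*q^3 - 3*q^2 - 6*q - 3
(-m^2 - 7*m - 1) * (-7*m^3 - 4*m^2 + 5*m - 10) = 7*m^5 + 53*m^4 + 30*m^3 - 21*m^2 + 65*m + 10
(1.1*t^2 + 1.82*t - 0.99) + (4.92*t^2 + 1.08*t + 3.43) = 6.02*t^2 + 2.9*t + 2.44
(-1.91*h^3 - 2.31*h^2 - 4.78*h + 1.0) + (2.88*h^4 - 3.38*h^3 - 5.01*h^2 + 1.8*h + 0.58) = 2.88*h^4 - 5.29*h^3 - 7.32*h^2 - 2.98*h + 1.58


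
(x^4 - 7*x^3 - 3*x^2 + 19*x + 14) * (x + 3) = x^5 - 4*x^4 - 24*x^3 + 10*x^2 + 71*x + 42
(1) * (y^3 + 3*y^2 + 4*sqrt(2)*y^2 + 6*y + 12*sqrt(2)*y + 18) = y^3 + 3*y^2 + 4*sqrt(2)*y^2 + 6*y + 12*sqrt(2)*y + 18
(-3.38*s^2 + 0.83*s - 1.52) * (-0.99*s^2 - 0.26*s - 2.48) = 3.3462*s^4 + 0.0571*s^3 + 9.6714*s^2 - 1.6632*s + 3.7696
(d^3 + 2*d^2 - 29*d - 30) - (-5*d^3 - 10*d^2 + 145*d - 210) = 6*d^3 + 12*d^2 - 174*d + 180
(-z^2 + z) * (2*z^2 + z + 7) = -2*z^4 + z^3 - 6*z^2 + 7*z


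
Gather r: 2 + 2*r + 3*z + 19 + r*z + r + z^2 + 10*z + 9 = r*(z + 3) + z^2 + 13*z + 30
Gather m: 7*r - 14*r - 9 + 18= 9 - 7*r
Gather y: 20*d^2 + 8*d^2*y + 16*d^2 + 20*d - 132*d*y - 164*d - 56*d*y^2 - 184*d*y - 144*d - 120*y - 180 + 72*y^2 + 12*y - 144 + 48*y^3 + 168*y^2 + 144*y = 36*d^2 - 288*d + 48*y^3 + y^2*(240 - 56*d) + y*(8*d^2 - 316*d + 36) - 324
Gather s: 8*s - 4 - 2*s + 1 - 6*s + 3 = 0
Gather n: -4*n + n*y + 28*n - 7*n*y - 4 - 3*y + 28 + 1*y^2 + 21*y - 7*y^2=n*(24 - 6*y) - 6*y^2 + 18*y + 24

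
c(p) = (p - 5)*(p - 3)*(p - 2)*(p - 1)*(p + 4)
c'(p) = (p - 5)*(p - 3)*(p - 2)*(p - 1) + (p - 5)*(p - 3)*(p - 2)*(p + 4) + (p - 5)*(p - 3)*(p - 1)*(p + 4) + (p - 5)*(p - 2)*(p - 1)*(p + 4) + (p - 3)*(p - 2)*(p - 1)*(p + 4) = 5*p^4 - 28*p^3 - 9*p^2 + 206*p - 214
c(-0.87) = 381.61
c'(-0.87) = -378.73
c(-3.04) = 949.24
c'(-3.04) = 290.27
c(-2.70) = 992.22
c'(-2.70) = -18.97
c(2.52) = 6.13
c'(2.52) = 1.52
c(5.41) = 139.82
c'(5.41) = 486.62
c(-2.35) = 945.49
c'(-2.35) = -231.93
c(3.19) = -6.44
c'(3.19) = -39.61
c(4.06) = -50.62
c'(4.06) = -41.30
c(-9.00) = -92400.00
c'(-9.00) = 50420.00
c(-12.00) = -371280.00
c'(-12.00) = 148082.00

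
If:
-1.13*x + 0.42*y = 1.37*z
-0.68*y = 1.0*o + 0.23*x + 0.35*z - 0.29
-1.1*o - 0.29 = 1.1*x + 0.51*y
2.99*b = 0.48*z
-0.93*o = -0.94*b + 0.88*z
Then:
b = 0.08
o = -0.37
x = -0.27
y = 0.82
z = 0.48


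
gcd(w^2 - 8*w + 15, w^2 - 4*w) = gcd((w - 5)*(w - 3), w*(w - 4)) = 1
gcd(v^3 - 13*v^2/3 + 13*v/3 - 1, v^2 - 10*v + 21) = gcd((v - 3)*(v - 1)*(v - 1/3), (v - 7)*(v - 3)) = v - 3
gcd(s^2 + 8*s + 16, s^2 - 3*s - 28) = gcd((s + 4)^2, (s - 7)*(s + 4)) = s + 4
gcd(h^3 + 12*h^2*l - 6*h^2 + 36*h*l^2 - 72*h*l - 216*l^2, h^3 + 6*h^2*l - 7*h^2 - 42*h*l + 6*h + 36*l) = h^2 + 6*h*l - 6*h - 36*l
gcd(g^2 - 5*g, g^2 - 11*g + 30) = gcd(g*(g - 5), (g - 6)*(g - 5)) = g - 5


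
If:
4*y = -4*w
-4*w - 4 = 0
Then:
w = -1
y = 1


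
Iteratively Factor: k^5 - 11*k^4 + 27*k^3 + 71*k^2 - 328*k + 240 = (k - 4)*(k^4 - 7*k^3 - k^2 + 67*k - 60) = (k - 5)*(k - 4)*(k^3 - 2*k^2 - 11*k + 12) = (k - 5)*(k - 4)^2*(k^2 + 2*k - 3) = (k - 5)*(k - 4)^2*(k - 1)*(k + 3)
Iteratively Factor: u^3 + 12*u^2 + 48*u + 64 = (u + 4)*(u^2 + 8*u + 16) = (u + 4)^2*(u + 4)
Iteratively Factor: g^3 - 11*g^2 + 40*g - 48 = (g - 4)*(g^2 - 7*g + 12) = (g - 4)^2*(g - 3)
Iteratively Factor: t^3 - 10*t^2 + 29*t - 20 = (t - 5)*(t^2 - 5*t + 4) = (t - 5)*(t - 4)*(t - 1)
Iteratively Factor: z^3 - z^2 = (z - 1)*(z^2) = z*(z - 1)*(z)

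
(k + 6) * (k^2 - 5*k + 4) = k^3 + k^2 - 26*k + 24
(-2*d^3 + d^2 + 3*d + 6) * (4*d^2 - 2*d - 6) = -8*d^5 + 8*d^4 + 22*d^3 + 12*d^2 - 30*d - 36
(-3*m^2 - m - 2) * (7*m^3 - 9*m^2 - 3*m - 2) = -21*m^5 + 20*m^4 + 4*m^3 + 27*m^2 + 8*m + 4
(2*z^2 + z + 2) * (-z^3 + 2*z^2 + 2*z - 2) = -2*z^5 + 3*z^4 + 4*z^3 + 2*z^2 + 2*z - 4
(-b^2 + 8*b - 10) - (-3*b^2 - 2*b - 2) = 2*b^2 + 10*b - 8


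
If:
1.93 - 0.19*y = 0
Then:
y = 10.16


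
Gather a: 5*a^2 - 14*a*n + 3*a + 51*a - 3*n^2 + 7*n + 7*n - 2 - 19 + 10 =5*a^2 + a*(54 - 14*n) - 3*n^2 + 14*n - 11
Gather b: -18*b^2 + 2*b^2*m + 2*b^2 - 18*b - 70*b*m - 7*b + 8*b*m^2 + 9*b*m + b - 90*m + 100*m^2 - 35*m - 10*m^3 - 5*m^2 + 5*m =b^2*(2*m - 16) + b*(8*m^2 - 61*m - 24) - 10*m^3 + 95*m^2 - 120*m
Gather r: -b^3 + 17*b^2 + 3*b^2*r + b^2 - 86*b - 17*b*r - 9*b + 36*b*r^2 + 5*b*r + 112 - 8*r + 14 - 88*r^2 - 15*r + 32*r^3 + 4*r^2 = -b^3 + 18*b^2 - 95*b + 32*r^3 + r^2*(36*b - 84) + r*(3*b^2 - 12*b - 23) + 126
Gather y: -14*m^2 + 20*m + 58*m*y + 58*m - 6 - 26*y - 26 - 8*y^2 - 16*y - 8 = -14*m^2 + 78*m - 8*y^2 + y*(58*m - 42) - 40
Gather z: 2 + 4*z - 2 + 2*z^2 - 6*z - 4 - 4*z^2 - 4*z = -2*z^2 - 6*z - 4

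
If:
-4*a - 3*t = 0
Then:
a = -3*t/4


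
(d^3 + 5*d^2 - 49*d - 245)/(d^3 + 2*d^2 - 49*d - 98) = (d + 5)/(d + 2)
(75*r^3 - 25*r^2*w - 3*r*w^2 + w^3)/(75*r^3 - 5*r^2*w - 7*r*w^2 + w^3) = (15*r^2 - 2*r*w - w^2)/(15*r^2 + 2*r*w - w^2)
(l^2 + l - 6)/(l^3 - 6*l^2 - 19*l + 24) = (l - 2)/(l^2 - 9*l + 8)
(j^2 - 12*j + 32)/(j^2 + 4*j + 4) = (j^2 - 12*j + 32)/(j^2 + 4*j + 4)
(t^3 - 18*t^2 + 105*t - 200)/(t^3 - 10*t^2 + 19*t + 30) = (t^2 - 13*t + 40)/(t^2 - 5*t - 6)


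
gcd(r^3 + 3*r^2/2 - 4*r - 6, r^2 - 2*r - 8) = r + 2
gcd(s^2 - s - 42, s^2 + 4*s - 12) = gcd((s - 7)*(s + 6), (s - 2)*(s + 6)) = s + 6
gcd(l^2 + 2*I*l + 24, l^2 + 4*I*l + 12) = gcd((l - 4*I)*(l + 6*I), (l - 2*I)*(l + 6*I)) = l + 6*I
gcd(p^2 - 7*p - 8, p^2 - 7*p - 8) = p^2 - 7*p - 8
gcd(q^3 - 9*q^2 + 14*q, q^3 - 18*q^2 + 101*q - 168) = q - 7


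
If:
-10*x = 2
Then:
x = -1/5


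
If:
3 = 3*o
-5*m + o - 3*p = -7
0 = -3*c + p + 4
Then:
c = p/3 + 4/3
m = 8/5 - 3*p/5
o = 1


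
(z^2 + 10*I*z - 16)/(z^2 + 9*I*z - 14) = (z + 8*I)/(z + 7*I)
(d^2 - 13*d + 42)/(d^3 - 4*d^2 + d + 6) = (d^2 - 13*d + 42)/(d^3 - 4*d^2 + d + 6)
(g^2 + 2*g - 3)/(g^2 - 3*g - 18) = (g - 1)/(g - 6)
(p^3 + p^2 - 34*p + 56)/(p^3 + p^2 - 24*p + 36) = (p^2 + 3*p - 28)/(p^2 + 3*p - 18)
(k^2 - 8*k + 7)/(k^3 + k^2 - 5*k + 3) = (k - 7)/(k^2 + 2*k - 3)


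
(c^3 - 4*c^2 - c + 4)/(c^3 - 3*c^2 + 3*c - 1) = (c^2 - 3*c - 4)/(c^2 - 2*c + 1)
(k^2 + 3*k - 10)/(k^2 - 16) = (k^2 + 3*k - 10)/(k^2 - 16)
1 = 1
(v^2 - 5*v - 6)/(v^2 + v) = (v - 6)/v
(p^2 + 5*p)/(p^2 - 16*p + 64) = p*(p + 5)/(p^2 - 16*p + 64)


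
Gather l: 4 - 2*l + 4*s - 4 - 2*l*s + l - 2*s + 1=l*(-2*s - 1) + 2*s + 1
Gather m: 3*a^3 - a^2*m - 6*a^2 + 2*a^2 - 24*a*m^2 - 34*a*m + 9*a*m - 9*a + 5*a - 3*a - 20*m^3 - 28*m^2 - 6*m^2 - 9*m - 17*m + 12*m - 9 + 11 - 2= 3*a^3 - 4*a^2 - 7*a - 20*m^3 + m^2*(-24*a - 34) + m*(-a^2 - 25*a - 14)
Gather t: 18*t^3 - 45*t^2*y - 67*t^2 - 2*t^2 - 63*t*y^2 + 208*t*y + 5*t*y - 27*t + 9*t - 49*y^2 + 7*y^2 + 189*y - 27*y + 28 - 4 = 18*t^3 + t^2*(-45*y - 69) + t*(-63*y^2 + 213*y - 18) - 42*y^2 + 162*y + 24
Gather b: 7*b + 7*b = 14*b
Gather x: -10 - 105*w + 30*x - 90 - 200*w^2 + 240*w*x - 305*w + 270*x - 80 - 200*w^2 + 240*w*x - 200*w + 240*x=-400*w^2 - 610*w + x*(480*w + 540) - 180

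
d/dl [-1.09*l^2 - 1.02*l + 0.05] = -2.18*l - 1.02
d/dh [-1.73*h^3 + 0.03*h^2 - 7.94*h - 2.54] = -5.19*h^2 + 0.06*h - 7.94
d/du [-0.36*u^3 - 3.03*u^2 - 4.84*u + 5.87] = -1.08*u^2 - 6.06*u - 4.84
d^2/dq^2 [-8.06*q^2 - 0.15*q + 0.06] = -16.1200000000000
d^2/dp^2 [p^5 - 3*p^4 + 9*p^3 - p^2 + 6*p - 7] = 20*p^3 - 36*p^2 + 54*p - 2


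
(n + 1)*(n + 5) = n^2 + 6*n + 5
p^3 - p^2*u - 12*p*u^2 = p*(p - 4*u)*(p + 3*u)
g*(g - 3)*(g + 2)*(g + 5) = g^4 + 4*g^3 - 11*g^2 - 30*g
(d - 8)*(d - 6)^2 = d^3 - 20*d^2 + 132*d - 288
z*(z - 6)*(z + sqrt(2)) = z^3 - 6*z^2 + sqrt(2)*z^2 - 6*sqrt(2)*z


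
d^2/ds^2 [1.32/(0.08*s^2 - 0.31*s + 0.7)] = (-0.016896*s^2 + 0.065472*s + 1.32*(0.16*s - 0.31)*(0.32*s - 0.62) - 0.14784)/(0.08*s^2 - 0.31*s + 0.7)^3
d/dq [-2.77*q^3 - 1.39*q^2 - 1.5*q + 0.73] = -8.31*q^2 - 2.78*q - 1.5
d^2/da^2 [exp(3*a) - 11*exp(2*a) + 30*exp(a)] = (9*exp(2*a) - 44*exp(a) + 30)*exp(a)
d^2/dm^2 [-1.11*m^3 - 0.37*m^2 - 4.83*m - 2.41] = -6.66*m - 0.74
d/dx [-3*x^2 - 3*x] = -6*x - 3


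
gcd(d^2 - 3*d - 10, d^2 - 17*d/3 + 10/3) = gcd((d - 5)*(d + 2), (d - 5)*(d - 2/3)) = d - 5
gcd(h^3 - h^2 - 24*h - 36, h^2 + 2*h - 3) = h + 3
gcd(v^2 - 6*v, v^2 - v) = v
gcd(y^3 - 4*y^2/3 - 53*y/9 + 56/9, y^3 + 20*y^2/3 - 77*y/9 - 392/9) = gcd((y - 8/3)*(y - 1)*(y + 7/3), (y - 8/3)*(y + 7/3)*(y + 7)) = y^2 - y/3 - 56/9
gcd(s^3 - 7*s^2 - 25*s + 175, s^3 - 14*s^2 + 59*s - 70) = s^2 - 12*s + 35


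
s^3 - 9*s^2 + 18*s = s*(s - 6)*(s - 3)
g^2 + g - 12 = (g - 3)*(g + 4)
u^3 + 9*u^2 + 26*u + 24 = (u + 2)*(u + 3)*(u + 4)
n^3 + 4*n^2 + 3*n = n*(n + 1)*(n + 3)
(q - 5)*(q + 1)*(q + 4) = q^3 - 21*q - 20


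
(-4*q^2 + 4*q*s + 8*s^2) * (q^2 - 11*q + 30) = -4*q^4 + 4*q^3*s + 44*q^3 + 8*q^2*s^2 - 44*q^2*s - 120*q^2 - 88*q*s^2 + 120*q*s + 240*s^2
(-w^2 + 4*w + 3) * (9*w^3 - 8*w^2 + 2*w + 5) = -9*w^5 + 44*w^4 - 7*w^3 - 21*w^2 + 26*w + 15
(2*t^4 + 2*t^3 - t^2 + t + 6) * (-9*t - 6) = -18*t^5 - 30*t^4 - 3*t^3 - 3*t^2 - 60*t - 36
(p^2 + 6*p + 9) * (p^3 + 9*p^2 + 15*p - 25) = p^5 + 15*p^4 + 78*p^3 + 146*p^2 - 15*p - 225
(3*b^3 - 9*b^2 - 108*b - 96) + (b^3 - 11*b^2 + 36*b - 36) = 4*b^3 - 20*b^2 - 72*b - 132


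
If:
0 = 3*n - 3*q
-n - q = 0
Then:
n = 0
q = 0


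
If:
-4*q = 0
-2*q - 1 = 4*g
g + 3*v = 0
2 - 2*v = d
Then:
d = 11/6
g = -1/4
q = 0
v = 1/12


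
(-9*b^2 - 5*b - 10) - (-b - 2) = -9*b^2 - 4*b - 8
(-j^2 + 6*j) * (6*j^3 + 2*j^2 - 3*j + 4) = -6*j^5 + 34*j^4 + 15*j^3 - 22*j^2 + 24*j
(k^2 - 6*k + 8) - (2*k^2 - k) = -k^2 - 5*k + 8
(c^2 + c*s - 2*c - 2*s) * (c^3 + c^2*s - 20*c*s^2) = c^5 + 2*c^4*s - 2*c^4 - 19*c^3*s^2 - 4*c^3*s - 20*c^2*s^3 + 38*c^2*s^2 + 40*c*s^3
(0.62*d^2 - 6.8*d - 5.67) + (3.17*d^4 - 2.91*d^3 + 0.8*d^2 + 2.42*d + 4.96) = 3.17*d^4 - 2.91*d^3 + 1.42*d^2 - 4.38*d - 0.71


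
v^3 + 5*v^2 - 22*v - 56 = (v - 4)*(v + 2)*(v + 7)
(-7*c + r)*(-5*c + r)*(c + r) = 35*c^3 + 23*c^2*r - 11*c*r^2 + r^3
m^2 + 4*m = m*(m + 4)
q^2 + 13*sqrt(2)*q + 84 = (q + 6*sqrt(2))*(q + 7*sqrt(2))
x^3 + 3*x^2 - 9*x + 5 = (x - 1)^2*(x + 5)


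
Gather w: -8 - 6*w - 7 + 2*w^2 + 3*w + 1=2*w^2 - 3*w - 14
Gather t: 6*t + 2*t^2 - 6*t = 2*t^2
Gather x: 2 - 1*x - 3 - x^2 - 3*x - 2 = -x^2 - 4*x - 3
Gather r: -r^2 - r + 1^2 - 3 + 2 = -r^2 - r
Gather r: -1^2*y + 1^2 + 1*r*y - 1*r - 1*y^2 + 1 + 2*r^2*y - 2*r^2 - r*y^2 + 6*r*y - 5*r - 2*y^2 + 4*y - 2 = r^2*(2*y - 2) + r*(-y^2 + 7*y - 6) - 3*y^2 + 3*y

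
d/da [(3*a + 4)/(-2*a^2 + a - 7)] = (-6*a^2 + 3*a + (3*a + 4)*(4*a - 1) - 21)/(2*a^2 - a + 7)^2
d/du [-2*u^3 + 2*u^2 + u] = -6*u^2 + 4*u + 1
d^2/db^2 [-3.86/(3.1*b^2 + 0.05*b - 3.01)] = (74.1892*b^2 + 1.1966*b - 3.86*(6.2*b + 0.05)*(12.4*b + 0.1) - 72.03532)/(3.1*b^2 + 0.05*b - 3.01)^3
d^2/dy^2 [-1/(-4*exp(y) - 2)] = (2*exp(y) - 1)*exp(y)/(2*exp(y) + 1)^3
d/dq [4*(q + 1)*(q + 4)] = 8*q + 20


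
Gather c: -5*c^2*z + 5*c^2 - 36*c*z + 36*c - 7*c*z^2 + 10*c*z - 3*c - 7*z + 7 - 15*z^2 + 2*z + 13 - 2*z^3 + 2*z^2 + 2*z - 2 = c^2*(5 - 5*z) + c*(-7*z^2 - 26*z + 33) - 2*z^3 - 13*z^2 - 3*z + 18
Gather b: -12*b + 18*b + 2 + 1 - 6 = 6*b - 3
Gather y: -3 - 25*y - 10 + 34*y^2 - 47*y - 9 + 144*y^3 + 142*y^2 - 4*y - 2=144*y^3 + 176*y^2 - 76*y - 24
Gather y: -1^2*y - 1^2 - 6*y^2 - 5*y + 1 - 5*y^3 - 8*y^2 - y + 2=-5*y^3 - 14*y^2 - 7*y + 2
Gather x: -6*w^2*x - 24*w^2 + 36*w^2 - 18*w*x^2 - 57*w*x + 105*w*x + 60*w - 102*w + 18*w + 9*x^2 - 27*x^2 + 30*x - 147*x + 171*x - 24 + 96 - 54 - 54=12*w^2 - 24*w + x^2*(-18*w - 18) + x*(-6*w^2 + 48*w + 54) - 36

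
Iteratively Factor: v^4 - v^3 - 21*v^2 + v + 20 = (v - 5)*(v^3 + 4*v^2 - v - 4) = (v - 5)*(v + 4)*(v^2 - 1) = (v - 5)*(v - 1)*(v + 4)*(v + 1)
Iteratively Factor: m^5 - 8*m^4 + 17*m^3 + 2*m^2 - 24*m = (m - 3)*(m^4 - 5*m^3 + 2*m^2 + 8*m) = m*(m - 3)*(m^3 - 5*m^2 + 2*m + 8) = m*(m - 3)*(m + 1)*(m^2 - 6*m + 8) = m*(m - 3)*(m - 2)*(m + 1)*(m - 4)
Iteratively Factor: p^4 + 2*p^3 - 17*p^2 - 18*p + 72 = (p - 3)*(p^3 + 5*p^2 - 2*p - 24) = (p - 3)*(p + 4)*(p^2 + p - 6) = (p - 3)*(p + 3)*(p + 4)*(p - 2)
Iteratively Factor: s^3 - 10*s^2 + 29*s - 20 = (s - 5)*(s^2 - 5*s + 4) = (s - 5)*(s - 4)*(s - 1)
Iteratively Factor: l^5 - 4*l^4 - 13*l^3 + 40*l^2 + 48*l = (l + 3)*(l^4 - 7*l^3 + 8*l^2 + 16*l) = (l - 4)*(l + 3)*(l^3 - 3*l^2 - 4*l) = (l - 4)*(l + 1)*(l + 3)*(l^2 - 4*l) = (l - 4)^2*(l + 1)*(l + 3)*(l)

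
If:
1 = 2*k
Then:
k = 1/2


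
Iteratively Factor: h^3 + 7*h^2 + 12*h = (h + 4)*(h^2 + 3*h) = h*(h + 4)*(h + 3)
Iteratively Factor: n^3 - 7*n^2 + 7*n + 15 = (n - 3)*(n^2 - 4*n - 5) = (n - 3)*(n + 1)*(n - 5)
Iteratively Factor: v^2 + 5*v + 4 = (v + 4)*(v + 1)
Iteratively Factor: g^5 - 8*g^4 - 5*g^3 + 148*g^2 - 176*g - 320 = (g + 4)*(g^4 - 12*g^3 + 43*g^2 - 24*g - 80) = (g - 4)*(g + 4)*(g^3 - 8*g^2 + 11*g + 20) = (g - 5)*(g - 4)*(g + 4)*(g^2 - 3*g - 4) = (g - 5)*(g - 4)^2*(g + 4)*(g + 1)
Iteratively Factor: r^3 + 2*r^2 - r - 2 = (r + 2)*(r^2 - 1) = (r - 1)*(r + 2)*(r + 1)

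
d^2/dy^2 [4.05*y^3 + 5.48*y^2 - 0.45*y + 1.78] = 24.3*y + 10.96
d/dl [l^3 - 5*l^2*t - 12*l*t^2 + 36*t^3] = 3*l^2 - 10*l*t - 12*t^2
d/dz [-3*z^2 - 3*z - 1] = -6*z - 3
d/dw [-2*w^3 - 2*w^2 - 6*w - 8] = -6*w^2 - 4*w - 6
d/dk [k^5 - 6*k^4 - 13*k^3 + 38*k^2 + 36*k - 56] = 5*k^4 - 24*k^3 - 39*k^2 + 76*k + 36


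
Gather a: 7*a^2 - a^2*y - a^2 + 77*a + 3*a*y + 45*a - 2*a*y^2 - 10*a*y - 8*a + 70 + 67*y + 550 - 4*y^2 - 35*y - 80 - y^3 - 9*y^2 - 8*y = a^2*(6 - y) + a*(-2*y^2 - 7*y + 114) - y^3 - 13*y^2 + 24*y + 540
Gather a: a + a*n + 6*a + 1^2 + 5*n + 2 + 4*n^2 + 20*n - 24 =a*(n + 7) + 4*n^2 + 25*n - 21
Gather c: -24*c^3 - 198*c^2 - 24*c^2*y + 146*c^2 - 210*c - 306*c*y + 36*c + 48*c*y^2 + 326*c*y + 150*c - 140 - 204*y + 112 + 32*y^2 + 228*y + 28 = -24*c^3 + c^2*(-24*y - 52) + c*(48*y^2 + 20*y - 24) + 32*y^2 + 24*y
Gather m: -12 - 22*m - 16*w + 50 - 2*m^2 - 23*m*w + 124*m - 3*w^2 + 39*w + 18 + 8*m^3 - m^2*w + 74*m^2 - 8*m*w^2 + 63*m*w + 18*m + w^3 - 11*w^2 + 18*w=8*m^3 + m^2*(72 - w) + m*(-8*w^2 + 40*w + 120) + w^3 - 14*w^2 + 41*w + 56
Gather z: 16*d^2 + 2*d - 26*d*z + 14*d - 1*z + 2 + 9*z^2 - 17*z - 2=16*d^2 + 16*d + 9*z^2 + z*(-26*d - 18)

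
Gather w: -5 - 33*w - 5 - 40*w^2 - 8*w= -40*w^2 - 41*w - 10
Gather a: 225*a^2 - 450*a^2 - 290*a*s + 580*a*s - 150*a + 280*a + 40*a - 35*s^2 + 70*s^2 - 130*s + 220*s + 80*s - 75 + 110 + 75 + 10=-225*a^2 + a*(290*s + 170) + 35*s^2 + 170*s + 120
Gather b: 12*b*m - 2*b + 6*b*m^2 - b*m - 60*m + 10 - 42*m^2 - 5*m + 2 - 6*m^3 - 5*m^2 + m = b*(6*m^2 + 11*m - 2) - 6*m^3 - 47*m^2 - 64*m + 12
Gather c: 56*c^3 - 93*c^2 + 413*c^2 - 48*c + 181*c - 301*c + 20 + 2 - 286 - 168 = 56*c^3 + 320*c^2 - 168*c - 432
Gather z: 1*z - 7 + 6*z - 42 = 7*z - 49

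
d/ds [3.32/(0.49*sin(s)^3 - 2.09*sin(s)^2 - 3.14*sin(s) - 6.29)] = (-4.8804*sin(s)^2 + 13.8776*sin(s) + 10.4248)*cos(s)/(-0.49*sin(s)^3 + 2.09*sin(s)^2 + 3.14*sin(s) + 6.29)^2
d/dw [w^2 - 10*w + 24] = 2*w - 10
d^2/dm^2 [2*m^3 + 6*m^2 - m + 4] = 12*m + 12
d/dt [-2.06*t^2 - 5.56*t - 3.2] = -4.12*t - 5.56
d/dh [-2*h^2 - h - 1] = -4*h - 1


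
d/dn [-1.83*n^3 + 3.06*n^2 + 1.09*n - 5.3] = -5.49*n^2 + 6.12*n + 1.09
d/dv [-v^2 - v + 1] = -2*v - 1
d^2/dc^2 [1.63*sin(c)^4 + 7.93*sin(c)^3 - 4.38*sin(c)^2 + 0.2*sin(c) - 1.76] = -26.08*sin(c)^4 - 71.37*sin(c)^3 + 37.08*sin(c)^2 + 47.38*sin(c) - 8.76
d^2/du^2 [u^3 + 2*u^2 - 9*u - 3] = 6*u + 4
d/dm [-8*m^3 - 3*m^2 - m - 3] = -24*m^2 - 6*m - 1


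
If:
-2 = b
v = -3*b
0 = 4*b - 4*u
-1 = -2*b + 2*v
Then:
No Solution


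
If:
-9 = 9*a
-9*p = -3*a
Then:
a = -1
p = -1/3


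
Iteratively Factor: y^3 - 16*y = (y + 4)*(y^2 - 4*y) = y*(y + 4)*(y - 4)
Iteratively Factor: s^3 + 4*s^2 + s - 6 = (s + 2)*(s^2 + 2*s - 3) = (s - 1)*(s + 2)*(s + 3)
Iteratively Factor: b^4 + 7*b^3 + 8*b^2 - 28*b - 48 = (b - 2)*(b^3 + 9*b^2 + 26*b + 24) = (b - 2)*(b + 2)*(b^2 + 7*b + 12) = (b - 2)*(b + 2)*(b + 4)*(b + 3)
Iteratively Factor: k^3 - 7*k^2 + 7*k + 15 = (k + 1)*(k^2 - 8*k + 15) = (k - 3)*(k + 1)*(k - 5)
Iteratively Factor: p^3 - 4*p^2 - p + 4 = (p + 1)*(p^2 - 5*p + 4) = (p - 4)*(p + 1)*(p - 1)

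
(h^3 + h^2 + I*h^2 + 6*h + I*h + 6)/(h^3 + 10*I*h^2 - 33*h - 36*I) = (h^2 + h*(1 - 2*I) - 2*I)/(h^2 + 7*I*h - 12)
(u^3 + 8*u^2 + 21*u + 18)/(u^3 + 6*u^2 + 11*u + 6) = (u + 3)/(u + 1)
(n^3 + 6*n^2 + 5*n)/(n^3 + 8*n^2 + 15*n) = (n + 1)/(n + 3)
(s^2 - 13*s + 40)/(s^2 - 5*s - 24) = (s - 5)/(s + 3)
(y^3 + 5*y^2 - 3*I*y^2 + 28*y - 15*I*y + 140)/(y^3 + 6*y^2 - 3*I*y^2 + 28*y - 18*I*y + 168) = (y + 5)/(y + 6)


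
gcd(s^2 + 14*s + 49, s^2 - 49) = s + 7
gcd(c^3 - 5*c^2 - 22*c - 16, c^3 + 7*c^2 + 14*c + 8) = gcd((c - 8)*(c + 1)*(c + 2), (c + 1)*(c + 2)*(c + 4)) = c^2 + 3*c + 2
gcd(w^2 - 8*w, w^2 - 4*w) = w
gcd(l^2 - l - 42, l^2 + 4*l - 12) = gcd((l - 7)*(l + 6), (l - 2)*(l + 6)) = l + 6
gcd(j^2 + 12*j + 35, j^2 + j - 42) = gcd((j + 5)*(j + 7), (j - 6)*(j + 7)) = j + 7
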